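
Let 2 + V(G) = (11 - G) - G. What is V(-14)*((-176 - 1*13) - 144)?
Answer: -12321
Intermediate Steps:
V(G) = 9 - 2*G (V(G) = -2 + ((11 - G) - G) = -2 + (11 - 2*G) = 9 - 2*G)
V(-14)*((-176 - 1*13) - 144) = (9 - 2*(-14))*((-176 - 1*13) - 144) = (9 + 28)*((-176 - 13) - 144) = 37*(-189 - 144) = 37*(-333) = -12321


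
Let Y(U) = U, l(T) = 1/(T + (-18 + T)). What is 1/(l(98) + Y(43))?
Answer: 178/7655 ≈ 0.023253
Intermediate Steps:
l(T) = 1/(-18 + 2*T)
1/(l(98) + Y(43)) = 1/(1/(2*(-9 + 98)) + 43) = 1/((1/2)/89 + 43) = 1/((1/2)*(1/89) + 43) = 1/(1/178 + 43) = 1/(7655/178) = 178/7655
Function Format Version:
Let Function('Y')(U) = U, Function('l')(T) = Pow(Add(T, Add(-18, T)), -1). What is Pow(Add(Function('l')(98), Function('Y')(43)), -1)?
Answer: Rational(178, 7655) ≈ 0.023253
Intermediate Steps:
Function('l')(T) = Pow(Add(-18, Mul(2, T)), -1)
Pow(Add(Function('l')(98), Function('Y')(43)), -1) = Pow(Add(Mul(Rational(1, 2), Pow(Add(-9, 98), -1)), 43), -1) = Pow(Add(Mul(Rational(1, 2), Pow(89, -1)), 43), -1) = Pow(Add(Mul(Rational(1, 2), Rational(1, 89)), 43), -1) = Pow(Add(Rational(1, 178), 43), -1) = Pow(Rational(7655, 178), -1) = Rational(178, 7655)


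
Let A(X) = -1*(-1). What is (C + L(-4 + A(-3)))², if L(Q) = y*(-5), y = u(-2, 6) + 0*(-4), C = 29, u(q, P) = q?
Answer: 1521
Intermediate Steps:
A(X) = 1
y = -2 (y = -2 + 0*(-4) = -2 + 0 = -2)
L(Q) = 10 (L(Q) = -2*(-5) = 10)
(C + L(-4 + A(-3)))² = (29 + 10)² = 39² = 1521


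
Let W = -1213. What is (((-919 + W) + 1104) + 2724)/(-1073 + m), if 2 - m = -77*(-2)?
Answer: -1696/1225 ≈ -1.3845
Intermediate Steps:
m = -152 (m = 2 - (-77)*(-2) = 2 - 1*154 = 2 - 154 = -152)
(((-919 + W) + 1104) + 2724)/(-1073 + m) = (((-919 - 1213) + 1104) + 2724)/(-1073 - 152) = ((-2132 + 1104) + 2724)/(-1225) = (-1028 + 2724)*(-1/1225) = 1696*(-1/1225) = -1696/1225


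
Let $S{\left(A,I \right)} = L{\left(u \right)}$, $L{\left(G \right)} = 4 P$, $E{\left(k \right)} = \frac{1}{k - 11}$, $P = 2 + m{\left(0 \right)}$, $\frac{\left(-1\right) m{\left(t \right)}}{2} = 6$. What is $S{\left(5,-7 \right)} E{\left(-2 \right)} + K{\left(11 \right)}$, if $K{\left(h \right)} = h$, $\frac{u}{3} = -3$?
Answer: $\frac{183}{13} \approx 14.077$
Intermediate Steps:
$m{\left(t \right)} = -12$ ($m{\left(t \right)} = \left(-2\right) 6 = -12$)
$P = -10$ ($P = 2 - 12 = -10$)
$u = -9$ ($u = 3 \left(-3\right) = -9$)
$E{\left(k \right)} = \frac{1}{-11 + k}$
$L{\left(G \right)} = -40$ ($L{\left(G \right)} = 4 \left(-10\right) = -40$)
$S{\left(A,I \right)} = -40$
$S{\left(5,-7 \right)} E{\left(-2 \right)} + K{\left(11 \right)} = - \frac{40}{-11 - 2} + 11 = - \frac{40}{-13} + 11 = \left(-40\right) \left(- \frac{1}{13}\right) + 11 = \frac{40}{13} + 11 = \frac{183}{13}$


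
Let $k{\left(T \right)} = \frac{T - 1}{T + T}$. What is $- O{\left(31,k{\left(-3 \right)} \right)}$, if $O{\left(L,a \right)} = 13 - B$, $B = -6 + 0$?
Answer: $-19$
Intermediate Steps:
$B = -6$
$k{\left(T \right)} = \frac{-1 + T}{2 T}$
$O{\left(L,a \right)} = 19$ ($O{\left(L,a \right)} = 13 - -6 = 13 + 6 = 19$)
$- O{\left(31,k{\left(-3 \right)} \right)} = \left(-1\right) 19 = -19$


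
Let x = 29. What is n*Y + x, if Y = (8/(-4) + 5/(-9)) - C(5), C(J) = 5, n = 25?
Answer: -1439/9 ≈ -159.89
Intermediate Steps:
Y = -68/9 (Y = (8/(-4) + 5/(-9)) - 1*5 = (8*(-¼) + 5*(-⅑)) - 5 = (-2 - 5/9) - 5 = -23/9 - 5 = -68/9 ≈ -7.5556)
n*Y + x = 25*(-68/9) + 29 = -1700/9 + 29 = -1439/9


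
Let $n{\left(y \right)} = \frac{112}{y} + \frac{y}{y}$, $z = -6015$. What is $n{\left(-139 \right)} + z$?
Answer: $- \frac{836058}{139} \approx -6014.8$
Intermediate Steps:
$n{\left(y \right)} = 1 + \frac{112}{y}$ ($n{\left(y \right)} = \frac{112}{y} + 1 = 1 + \frac{112}{y}$)
$n{\left(-139 \right)} + z = \frac{112 - 139}{-139} - 6015 = \left(- \frac{1}{139}\right) \left(-27\right) - 6015 = \frac{27}{139} - 6015 = - \frac{836058}{139}$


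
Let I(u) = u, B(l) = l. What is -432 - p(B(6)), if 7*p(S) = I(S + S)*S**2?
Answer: -3456/7 ≈ -493.71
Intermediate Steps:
p(S) = 2*S**3/7 (p(S) = ((S + S)*S**2)/7 = ((2*S)*S**2)/7 = (2*S**3)/7 = 2*S**3/7)
-432 - p(B(6)) = -432 - 2*6**3/7 = -432 - 2*216/7 = -432 - 1*432/7 = -432 - 432/7 = -3456/7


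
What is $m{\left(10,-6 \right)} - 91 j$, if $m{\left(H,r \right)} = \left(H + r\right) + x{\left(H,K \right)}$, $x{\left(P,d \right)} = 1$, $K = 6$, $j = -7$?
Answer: $642$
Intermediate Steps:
$m{\left(H,r \right)} = 1 + H + r$ ($m{\left(H,r \right)} = \left(H + r\right) + 1 = 1 + H + r$)
$m{\left(10,-6 \right)} - 91 j = \left(1 + 10 - 6\right) - -637 = 5 + 637 = 642$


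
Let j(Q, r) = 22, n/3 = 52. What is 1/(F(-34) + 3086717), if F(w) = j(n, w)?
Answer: 1/3086739 ≈ 3.2397e-7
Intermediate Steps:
n = 156 (n = 3*52 = 156)
F(w) = 22
1/(F(-34) + 3086717) = 1/(22 + 3086717) = 1/3086739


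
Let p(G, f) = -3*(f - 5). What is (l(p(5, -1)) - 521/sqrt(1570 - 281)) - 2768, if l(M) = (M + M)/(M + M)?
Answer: -2767 - 521*sqrt(1289)/1289 ≈ -2781.5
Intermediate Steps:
p(G, f) = 15 - 3*f (p(G, f) = -3*(-5 + f) = 15 - 3*f)
l(M) = 1 (l(M) = (2*M)/((2*M)) = (2*M)*(1/(2*M)) = 1)
(l(p(5, -1)) - 521/sqrt(1570 - 281)) - 2768 = (1 - 521/sqrt(1570 - 281)) - 2768 = (1 - 521*sqrt(1289)/1289) - 2768 = -2767 - 521*sqrt(1289)/1289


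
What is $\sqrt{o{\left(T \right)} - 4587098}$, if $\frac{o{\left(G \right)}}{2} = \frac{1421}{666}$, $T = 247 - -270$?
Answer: $\frac{i \sqrt{56517581881}}{111} \approx 2141.8 i$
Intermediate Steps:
$T = 517$ ($T = 247 + 270 = 517$)
$o{\left(G \right)} = \frac{1421}{333}$ ($o{\left(G \right)} = 2 \cdot \frac{1421}{666} = \frac{1421}{333}$)
$\sqrt{o{\left(T \right)} - 4587098} = \sqrt{\frac{1421}{333} - 4587098} = \sqrt{- \frac{1527502213}{333}} = \frac{i \sqrt{56517581881}}{111}$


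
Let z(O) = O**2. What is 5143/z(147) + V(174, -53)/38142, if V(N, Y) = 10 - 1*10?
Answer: 5143/21609 ≈ 0.23800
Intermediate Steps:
V(N, Y) = 0 (V(N, Y) = 10 - 10 = 0)
5143/z(147) + V(174, -53)/38142 = 5143/(147**2) + 0/38142 = 5143/21609 + 0*(1/38142) = 5143*(1/21609) + 0 = 5143/21609 + 0 = 5143/21609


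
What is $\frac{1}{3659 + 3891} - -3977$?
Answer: $\frac{30026351}{7550} \approx 3977.0$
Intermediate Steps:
$\frac{1}{3659 + 3891} - -3977 = \frac{1}{7550} + 3977 = \frac{30026351}{7550}$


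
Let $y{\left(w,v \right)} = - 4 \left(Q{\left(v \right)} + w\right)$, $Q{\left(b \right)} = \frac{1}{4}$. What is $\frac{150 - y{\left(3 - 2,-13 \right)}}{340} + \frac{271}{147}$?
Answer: $\frac{22985}{9996} \approx 2.2994$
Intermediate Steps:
$Q{\left(b \right)} = \frac{1}{4}$
$y{\left(w,v \right)} = -1 - 4 w$ ($y{\left(w,v \right)} = - 4 \left(\frac{1}{4} + w\right) = -1 - 4 w$)
$\frac{150 - y{\left(3 - 2,-13 \right)}}{340} + \frac{271}{147} = \frac{150 - \left(-1 - 4 \left(3 - 2\right)\right)}{340} + \frac{271}{147} = \left(150 - \left(-1 - 4 \left(3 - 2\right)\right)\right) \frac{1}{340} + 271 \cdot \frac{1}{147} = \left(150 - \left(-1 - 4\right)\right) \frac{1}{340} + \frac{271}{147} = \left(150 - -5\right) \frac{1}{340} + \frac{271}{147} = \left(150 + 5\right) \frac{1}{340} + \frac{271}{147} = 155 \cdot \frac{1}{340} + \frac{271}{147} = \frac{31}{68} + \frac{271}{147} = \frac{22985}{9996}$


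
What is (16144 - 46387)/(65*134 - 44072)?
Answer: 30243/35362 ≈ 0.85524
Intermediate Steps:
(16144 - 46387)/(65*134 - 44072) = -30243/(8710 - 44072) = -30243/(-35362) = -30243*(-1/35362) = 30243/35362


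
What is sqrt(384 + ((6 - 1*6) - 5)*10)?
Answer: sqrt(334) ≈ 18.276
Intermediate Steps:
sqrt(384 + ((6 - 1*6) - 5)*10) = sqrt(384 + ((6 - 6) - 5)*10) = sqrt(384 + (0 - 5)*10) = sqrt(384 - 5*10) = sqrt(384 - 50) = sqrt(334)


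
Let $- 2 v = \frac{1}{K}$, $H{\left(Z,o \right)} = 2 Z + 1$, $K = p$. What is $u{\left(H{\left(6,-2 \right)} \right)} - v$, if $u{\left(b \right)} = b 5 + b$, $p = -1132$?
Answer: $\frac{176591}{2264} \approx 78.0$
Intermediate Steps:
$K = -1132$
$H{\left(Z,o \right)} = 1 + 2 Z$
$u{\left(b \right)} = 6 b$ ($u{\left(b \right)} = 5 b + b = 6 b$)
$v = \frac{1}{2264}$ ($v = - \frac{1}{2 \left(-1132\right)} = \left(- \frac{1}{2}\right) \left(- \frac{1}{1132}\right) = \frac{1}{2264} \approx 0.0004417$)
$u{\left(H{\left(6,-2 \right)} \right)} - v = 6 \left(1 + 2 \cdot 6\right) - \frac{1}{2264} = 6 \left(1 + 12\right) - \frac{1}{2264} = 6 \cdot 13 - \frac{1}{2264} = 78 - \frac{1}{2264} = \frac{176591}{2264}$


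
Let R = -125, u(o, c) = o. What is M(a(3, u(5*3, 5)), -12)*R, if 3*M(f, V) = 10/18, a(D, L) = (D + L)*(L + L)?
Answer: -625/27 ≈ -23.148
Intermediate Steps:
a(D, L) = 2*L*(D + L) (a(D, L) = (D + L)*(2*L) = 2*L*(D + L))
M(f, V) = 5/27 (M(f, V) = (10/18)/3 = (10*(1/18))/3 = (⅓)*(5/9) = 5/27)
M(a(3, u(5*3, 5)), -12)*R = (5/27)*(-125) = -625/27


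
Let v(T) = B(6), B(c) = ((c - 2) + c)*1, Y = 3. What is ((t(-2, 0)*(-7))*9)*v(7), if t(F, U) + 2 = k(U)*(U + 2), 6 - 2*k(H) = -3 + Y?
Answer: -2520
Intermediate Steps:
k(H) = 3 (k(H) = 3 - (-3 + 3)/2 = 3 - ½*0 = 3 + 0 = 3)
B(c) = -2 + 2*c (B(c) = ((-2 + c) + c)*1 = (-2 + 2*c)*1 = -2 + 2*c)
t(F, U) = 4 + 3*U (t(F, U) = -2 + 3*(U + 2) = -2 + 3*(2 + U) = -2 + (6 + 3*U) = 4 + 3*U)
v(T) = 10 (v(T) = -2 + 2*6 = -2 + 12 = 10)
((t(-2, 0)*(-7))*9)*v(7) = (((4 + 3*0)*(-7))*9)*10 = (((4 + 0)*(-7))*9)*10 = ((4*(-7))*9)*10 = -28*9*10 = -252*10 = -2520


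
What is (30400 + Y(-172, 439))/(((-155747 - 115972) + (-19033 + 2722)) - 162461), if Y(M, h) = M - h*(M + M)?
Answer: -181244/450491 ≈ -0.40233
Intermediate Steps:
Y(M, h) = M - 2*M*h (Y(M, h) = M - h*2*M = M - 2*M*h)
(30400 + Y(-172, 439))/(((-155747 - 115972) + (-19033 + 2722)) - 162461) = (30400 - 172*(1 - 2*439))/(((-155747 - 115972) + (-19033 + 2722)) - 162461) = (30400 - 172*(1 - 878))/((-271719 - 16311) - 162461) = (30400 - 172*(-877))/(-288030 - 162461) = (30400 + 150844)/(-450491) = 181244*(-1/450491) = -181244/450491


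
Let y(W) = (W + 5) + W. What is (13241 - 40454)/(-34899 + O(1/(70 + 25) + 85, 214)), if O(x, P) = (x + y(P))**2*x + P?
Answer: -23331745875/19528093027721 ≈ -0.0011948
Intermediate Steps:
y(W) = 5 + 2*W (y(W) = (5 + W) + W = 5 + 2*W)
O(x, P) = P + x*(5 + x + 2*P)**2 (O(x, P) = (x + (5 + 2*P))**2*x + P = (5 + x + 2*P)**2*x + P = x*(5 + x + 2*P)**2 + P = P + x*(5 + x + 2*P)**2)
(13241 - 40454)/(-34899 + O(1/(70 + 25) + 85, 214)) = (13241 - 40454)/(-34899 + (214 + (1/(70 + 25) + 85)*(5 + (1/(70 + 25) + 85) + 2*214)**2)) = -27213/(-34899 + (214 + (1/95 + 85)*(5 + (1/95 + 85) + 428)**2)) = -27213/(-34899 + (214 + 8076*(5 + 8076/95 + 428)**2/95)) = -27213/(-34899 + (214 + 8076*(49211/95)**2/95)) = -27213/(-34899 + (214 + (8076/95)*(2421722521/9025))) = -27213/(-34899 + (214 + 19557831079596/857375)) = -27213/(-34899 + 19558014557846/857375) = -27213/19528093027721/857375 = -27213*857375/19528093027721 = -23331745875/19528093027721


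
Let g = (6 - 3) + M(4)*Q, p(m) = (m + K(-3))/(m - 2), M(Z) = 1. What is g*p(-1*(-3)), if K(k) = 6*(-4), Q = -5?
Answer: 42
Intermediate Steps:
K(k) = -24
p(m) = (-24 + m)/(-2 + m) (p(m) = (m - 24)/(m - 2) = (-24 + m)/(-2 + m))
g = -2 (g = (6 - 3) + 1*(-5) = 3 - 5 = -2)
g*p(-1*(-3)) = -2*(-24 - 1*(-3))/(-2 - 1*(-3)) = -2*(-24 + 3)/(-2 + 3) = -2*(-21)/1 = -2*(-21) = 42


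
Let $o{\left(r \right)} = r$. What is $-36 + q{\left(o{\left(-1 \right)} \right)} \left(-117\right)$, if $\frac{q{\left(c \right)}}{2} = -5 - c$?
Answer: $900$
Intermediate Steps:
$q{\left(c \right)} = -10 - 2 c$ ($q{\left(c \right)} = 2 \left(-5 - c\right) = -10 - 2 c$)
$-36 + q{\left(o{\left(-1 \right)} \right)} \left(-117\right) = -36 + \left(-10 - -2\right) \left(-117\right) = -36 + \left(-10 + 2\right) \left(-117\right) = -36 - -936 = -36 + 936 = 900$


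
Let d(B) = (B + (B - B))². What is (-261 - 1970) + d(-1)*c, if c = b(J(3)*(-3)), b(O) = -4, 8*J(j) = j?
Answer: -2235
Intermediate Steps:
J(j) = j/8
d(B) = B² (d(B) = (B + 0)² = B²)
c = -4
(-261 - 1970) + d(-1)*c = (-261 - 1970) + (-1)²*(-4) = -2231 + 1*(-4) = -2231 - 4 = -2235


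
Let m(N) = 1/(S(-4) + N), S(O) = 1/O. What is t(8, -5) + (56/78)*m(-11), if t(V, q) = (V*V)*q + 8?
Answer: -547672/1755 ≈ -312.06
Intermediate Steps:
t(V, q) = 8 + q*V² (t(V, q) = V²*q + 8 = q*V² + 8 = 8 + q*V²)
m(N) = 1/(-¼ + N) (m(N) = 1/(1/(-4) + N) = 1/(-¼ + N))
t(8, -5) + (56/78)*m(-11) = (8 - 5*8²) + (56/78)*(4/(-1 + 4*(-11))) = (8 - 5*64) + (56*(1/78))*(4/(-1 - 44)) = (8 - 320) + 28*(4/(-45))/39 = -312 + 28*(4*(-1/45))/39 = -312 + (28/39)*(-4/45) = -312 - 112/1755 = -547672/1755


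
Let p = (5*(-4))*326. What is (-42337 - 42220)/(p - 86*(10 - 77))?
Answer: 84557/758 ≈ 111.55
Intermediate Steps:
p = -6520 (p = -20*326 = -6520)
(-42337 - 42220)/(p - 86*(10 - 77)) = (-42337 - 42220)/(-6520 - 86*(10 - 77)) = -84557/(-6520 - 86*(-67)) = -84557/(-6520 + 5762) = -84557/(-758) = -84557*(-1/758) = 84557/758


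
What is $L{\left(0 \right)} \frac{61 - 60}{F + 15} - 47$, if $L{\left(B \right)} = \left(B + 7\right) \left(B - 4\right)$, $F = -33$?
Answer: $- \frac{409}{9} \approx -45.444$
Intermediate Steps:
$L{\left(B \right)} = \left(-4 + B\right) \left(7 + B\right)$ ($L{\left(B \right)} = \left(7 + B\right) \left(-4 + B\right) = \left(-4 + B\right) \left(7 + B\right)$)
$L{\left(0 \right)} \frac{61 - 60}{F + 15} - 47 = \left(-28 + 0^{2} + 3 \cdot 0\right) \frac{61 - 60}{-33 + 15} - 47 = \left(-28 + 0 + 0\right) 1 \frac{1}{-18} - 47 = - 28 \cdot 1 \left(- \frac{1}{18}\right) - 47 = \left(-28\right) \left(- \frac{1}{18}\right) - 47 = \frac{14}{9} - 47 = - \frac{409}{9}$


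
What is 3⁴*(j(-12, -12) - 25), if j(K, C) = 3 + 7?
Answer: -1215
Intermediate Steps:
j(K, C) = 10
3⁴*(j(-12, -12) - 25) = 3⁴*(10 - 25) = 81*(-15) = -1215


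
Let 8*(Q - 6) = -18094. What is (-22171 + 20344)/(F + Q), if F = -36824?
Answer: 7308/156319 ≈ 0.046751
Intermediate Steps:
Q = -9023/4 (Q = 6 + (⅛)*(-18094) = 6 - 9047/4 = -9023/4 ≈ -2255.8)
(-22171 + 20344)/(F + Q) = (-22171 + 20344)/(-36824 - 9023/4) = -1827/(-156319/4) = -1827*(-4/156319) = 7308/156319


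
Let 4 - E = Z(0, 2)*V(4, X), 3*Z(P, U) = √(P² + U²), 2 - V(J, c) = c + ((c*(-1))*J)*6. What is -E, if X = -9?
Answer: -422/3 ≈ -140.67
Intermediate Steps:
V(J, c) = 2 - c + 6*J*c (V(J, c) = 2 - (c + ((c*(-1))*J)*6) = 2 - (c + ((-c)*J)*6) = 2 - (c - J*c*6) = 2 - (c - 6*J*c) = 2 + (-c + 6*J*c) = 2 - c + 6*J*c)
Z(P, U) = √(P² + U²)/3
E = 422/3 (E = 4 - √(0² + 2²)/3*(2 - 1*(-9) + 6*4*(-9)) = 4 - √(0 + 4)/3*(2 + 9 - 216) = 4 - √4/3*(-205) = 4 - (⅓)*2*(-205) = 4 - 2*(-205)/3 = 4 - 1*(-410/3) = 4 + 410/3 = 422/3 ≈ 140.67)
-E = -1*422/3 = -422/3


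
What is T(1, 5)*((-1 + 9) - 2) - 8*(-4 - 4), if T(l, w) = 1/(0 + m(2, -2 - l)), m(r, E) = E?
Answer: 62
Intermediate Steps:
T(l, w) = 1/(-2 - l) (T(l, w) = 1/(0 + (-2 - l)) = 1/(-2 - l))
T(1, 5)*((-1 + 9) - 2) - 8*(-4 - 4) = (-1/(2 + 1))*((-1 + 9) - 2) - 8*(-4 - 4) = (-1/3)*(8 - 2) - 8*(-8) = -1*⅓*6 - (-64) = -⅓*6 - 1*(-64) = -2 + 64 = 62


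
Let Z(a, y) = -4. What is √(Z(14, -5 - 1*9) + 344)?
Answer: 2*√85 ≈ 18.439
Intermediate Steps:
√(Z(14, -5 - 1*9) + 344) = √(-4 + 344) = √340 = 2*√85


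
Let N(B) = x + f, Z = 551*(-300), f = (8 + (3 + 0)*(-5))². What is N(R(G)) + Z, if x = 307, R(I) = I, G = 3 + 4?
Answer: -164944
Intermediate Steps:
G = 7
f = 49 (f = (8 + 3*(-5))² = (8 - 15)² = (-7)² = 49)
Z = -165300
N(B) = 356 (N(B) = 307 + 49 = 356)
N(R(G)) + Z = 356 - 165300 = -164944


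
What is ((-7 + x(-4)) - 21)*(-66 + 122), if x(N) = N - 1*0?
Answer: -1792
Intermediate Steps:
x(N) = N (x(N) = N + 0 = N)
((-7 + x(-4)) - 21)*(-66 + 122) = ((-7 - 4) - 21)*(-66 + 122) = (-11 - 21)*56 = -32*56 = -1792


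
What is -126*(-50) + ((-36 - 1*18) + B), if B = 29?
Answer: 6275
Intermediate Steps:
-126*(-50) + ((-36 - 1*18) + B) = -126*(-50) + ((-36 - 1*18) + 29) = 6300 + ((-36 - 18) + 29) = 6300 + (-54 + 29) = 6300 - 25 = 6275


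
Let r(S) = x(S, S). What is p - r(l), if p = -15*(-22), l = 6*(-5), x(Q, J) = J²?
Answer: -570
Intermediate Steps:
l = -30
r(S) = S²
p = 330
p - r(l) = 330 - 1*(-30)² = 330 - 1*900 = 330 - 900 = -570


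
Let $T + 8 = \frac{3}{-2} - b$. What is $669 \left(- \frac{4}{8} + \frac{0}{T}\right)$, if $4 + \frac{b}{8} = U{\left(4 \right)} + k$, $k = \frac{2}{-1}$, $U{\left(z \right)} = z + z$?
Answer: $- \frac{669}{2} \approx -334.5$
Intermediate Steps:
$U{\left(z \right)} = 2 z$
$k = -2$ ($k = 2 \left(-1\right) = -2$)
$b = 16$ ($b = -32 + 8 \left(2 \cdot 4 - 2\right) = -32 + 8 \left(8 - 2\right) = -32 + 8 \cdot 6 = -32 + 48 = 16$)
$T = - \frac{51}{2}$ ($T = -8 + \left(\frac{3}{-2} - 16\right) = -8 + \left(3 \left(- \frac{1}{2}\right) - 16\right) = -8 - \frac{35}{2} = - \frac{51}{2} \approx -25.5$)
$669 \left(- \frac{4}{8} + \frac{0}{T}\right) = 669 \left(- \frac{4}{8} + \frac{0}{- \frac{51}{2}}\right) = 669 \left(\left(-4\right) \frac{1}{8} + 0 \left(- \frac{2}{51}\right)\right) = 669 \left(- \frac{1}{2} + 0\right) = 669 \left(- \frac{1}{2}\right) = - \frac{669}{2}$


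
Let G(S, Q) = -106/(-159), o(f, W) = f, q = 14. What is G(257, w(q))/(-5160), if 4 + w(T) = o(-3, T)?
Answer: -1/7740 ≈ -0.00012920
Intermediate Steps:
w(T) = -7 (w(T) = -4 - 3 = -7)
G(S, Q) = ⅔ (G(S, Q) = -106*(-1/159) = ⅔)
G(257, w(q))/(-5160) = (⅔)/(-5160) = (⅔)*(-1/5160) = -1/7740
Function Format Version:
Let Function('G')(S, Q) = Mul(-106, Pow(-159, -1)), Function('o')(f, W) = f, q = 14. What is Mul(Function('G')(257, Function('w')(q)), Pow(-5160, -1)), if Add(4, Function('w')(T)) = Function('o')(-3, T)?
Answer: Rational(-1, 7740) ≈ -0.00012920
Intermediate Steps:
Function('w')(T) = -7 (Function('w')(T) = Add(-4, -3) = -7)
Function('G')(S, Q) = Rational(2, 3) (Function('G')(S, Q) = Mul(-106, Rational(-1, 159)) = Rational(2, 3))
Mul(Function('G')(257, Function('w')(q)), Pow(-5160, -1)) = Mul(Rational(2, 3), Pow(-5160, -1)) = Mul(Rational(2, 3), Rational(-1, 5160)) = Rational(-1, 7740)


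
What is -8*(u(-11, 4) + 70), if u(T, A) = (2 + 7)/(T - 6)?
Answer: -9448/17 ≈ -555.76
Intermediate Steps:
u(T, A) = 9/(-6 + T)
-8*(u(-11, 4) + 70) = -8*(9/(-6 - 11) + 70) = -8*(9/(-17) + 70) = -8*(9*(-1/17) + 70) = -8*(-9/17 + 70) = -8*1181/17 = -9448/17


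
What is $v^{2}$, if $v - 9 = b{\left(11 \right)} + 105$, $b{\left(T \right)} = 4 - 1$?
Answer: $13689$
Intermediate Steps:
$b{\left(T \right)} = 3$
$v = 117$ ($v = 9 + \left(3 + 105\right) = 9 + 108 = 117$)
$v^{2} = 117^{2} = 13689$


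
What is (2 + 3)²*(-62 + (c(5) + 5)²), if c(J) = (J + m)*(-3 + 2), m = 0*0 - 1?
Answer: -1525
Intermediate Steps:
m = -1 (m = 0 - 1 = -1)
c(J) = 1 - J (c(J) = (J - 1)*(-3 + 2) = (-1 + J)*(-1) = 1 - J)
(2 + 3)²*(-62 + (c(5) + 5)²) = (2 + 3)²*(-62 + ((1 - 1*5) + 5)²) = 5²*(-62 + ((1 - 5) + 5)²) = 25*(-62 + (-4 + 5)²) = 25*(-62 + 1²) = 25*(-62 + 1) = 25*(-61) = -1525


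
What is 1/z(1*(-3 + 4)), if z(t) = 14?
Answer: 1/14 ≈ 0.071429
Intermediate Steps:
1/z(1*(-3 + 4)) = 1/14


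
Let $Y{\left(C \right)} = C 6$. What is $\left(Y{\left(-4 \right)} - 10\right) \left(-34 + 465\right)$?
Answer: $-14654$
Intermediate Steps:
$Y{\left(C \right)} = 6 C$
$\left(Y{\left(-4 \right)} - 10\right) \left(-34 + 465\right) = \left(6 \left(-4\right) - 10\right) \left(-34 + 465\right) = \left(-24 - 10\right) 431 = \left(-34\right) 431 = -14654$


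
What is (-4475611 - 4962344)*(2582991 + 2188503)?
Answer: -45033145654770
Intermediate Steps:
(-4475611 - 4962344)*(2582991 + 2188503) = -9437955*4771494 = -45033145654770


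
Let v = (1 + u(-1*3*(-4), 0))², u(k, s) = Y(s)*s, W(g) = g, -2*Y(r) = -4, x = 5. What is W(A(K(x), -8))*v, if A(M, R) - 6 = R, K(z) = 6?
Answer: -2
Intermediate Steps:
Y(r) = 2 (Y(r) = -½*(-4) = 2)
A(M, R) = 6 + R
u(k, s) = 2*s
v = 1 (v = (1 + 2*0)² = (1 + 0)² = 1² = 1)
W(A(K(x), -8))*v = (6 - 8)*1 = -2*1 = -2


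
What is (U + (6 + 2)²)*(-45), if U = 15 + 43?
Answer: -5490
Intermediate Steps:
U = 58
(U + (6 + 2)²)*(-45) = (58 + (6 + 2)²)*(-45) = (58 + 8²)*(-45) = (58 + 64)*(-45) = 122*(-45) = -5490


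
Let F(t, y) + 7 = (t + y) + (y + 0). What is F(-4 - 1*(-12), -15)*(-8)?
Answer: 232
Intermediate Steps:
F(t, y) = -7 + t + 2*y (F(t, y) = -7 + ((t + y) + (y + 0)) = -7 + ((t + y) + y) = -7 + (t + 2*y) = -7 + t + 2*y)
F(-4 - 1*(-12), -15)*(-8) = (-7 + (-4 - 1*(-12)) + 2*(-15))*(-8) = (-7 + (-4 + 12) - 30)*(-8) = (-7 + 8 - 30)*(-8) = -29*(-8) = 232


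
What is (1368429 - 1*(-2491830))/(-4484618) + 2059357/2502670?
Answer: -106381230226/2805879732515 ≈ -0.037914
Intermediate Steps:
(1368429 - 1*(-2491830))/(-4484618) + 2059357/2502670 = (1368429 + 2491830)*(-1/4484618) + 2059357*(1/2502670) = 3860259*(-1/4484618) + 2059357/2502670 = -3860259/4484618 + 2059357/2502670 = -106381230226/2805879732515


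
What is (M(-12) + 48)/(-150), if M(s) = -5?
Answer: -43/150 ≈ -0.28667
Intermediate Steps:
(M(-12) + 48)/(-150) = (-5 + 48)/(-150) = 43*(-1/150) = -43/150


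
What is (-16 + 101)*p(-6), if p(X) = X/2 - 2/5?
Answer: -289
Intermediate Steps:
p(X) = -⅖ + X/2 (p(X) = X*(½) - 2*⅕ = X/2 - ⅖ = -⅖ + X/2)
(-16 + 101)*p(-6) = (-16 + 101)*(-⅖ + (½)*(-6)) = 85*(-⅖ - 3) = 85*(-17/5) = -289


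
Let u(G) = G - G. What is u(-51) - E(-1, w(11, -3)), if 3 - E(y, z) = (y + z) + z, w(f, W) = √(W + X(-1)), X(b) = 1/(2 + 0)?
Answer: -4 + I*√10 ≈ -4.0 + 3.1623*I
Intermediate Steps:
X(b) = ½ (X(b) = 1/2 = ½)
u(G) = 0
w(f, W) = √(½ + W) (w(f, W) = √(W + ½) = √(½ + W))
E(y, z) = 3 - y - 2*z (E(y, z) = 3 - ((y + z) + z) = 3 - (y + 2*z) = 3 + (-y - 2*z) = 3 - y - 2*z)
u(-51) - E(-1, w(11, -3)) = 0 - (3 - 1*(-1) - √(2 + 4*(-3))) = 0 - (3 + 1 - √(2 - 12)) = 0 - (3 + 1 - √(-10)) = 0 - (3 + 1 - I*√10) = 0 - (4 - I*√10) = 0 + (-4 + I*√10) = -4 + I*√10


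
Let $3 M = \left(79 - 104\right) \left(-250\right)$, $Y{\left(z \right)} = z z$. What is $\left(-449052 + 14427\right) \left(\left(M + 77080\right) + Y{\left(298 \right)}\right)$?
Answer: $-73002802250$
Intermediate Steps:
$Y{\left(z \right)} = z^{2}$
$M = \frac{6250}{3}$ ($M = \frac{\left(79 - 104\right) \left(-250\right)}{3} = \frac{\left(-25\right) \left(-250\right)}{3} = \frac{1}{3} \cdot 6250 = \frac{6250}{3} \approx 2083.3$)
$\left(-449052 + 14427\right) \left(\left(M + 77080\right) + Y{\left(298 \right)}\right) = \left(-449052 + 14427\right) \left(\left(\frac{6250}{3} + 77080\right) + 298^{2}\right) = - 434625 \left(\frac{237490}{3} + 88804\right) = \left(-434625\right) \frac{503902}{3} = -73002802250$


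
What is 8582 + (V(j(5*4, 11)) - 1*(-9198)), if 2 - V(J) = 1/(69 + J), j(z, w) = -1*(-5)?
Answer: 1315867/74 ≈ 17782.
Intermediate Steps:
j(z, w) = 5
V(J) = 2 - 1/(69 + J)
8582 + (V(j(5*4, 11)) - 1*(-9198)) = 8582 + ((137 + 2*5)/(69 + 5) - 1*(-9198)) = 8582 + ((137 + 10)/74 + 9198) = 8582 + ((1/74)*147 + 9198) = 8582 + (147/74 + 9198) = 8582 + 680799/74 = 1315867/74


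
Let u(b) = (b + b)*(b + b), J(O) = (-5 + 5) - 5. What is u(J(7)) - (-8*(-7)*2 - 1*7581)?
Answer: 7569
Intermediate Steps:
J(O) = -5 (J(O) = 0 - 5 = -5)
u(b) = 4*b² (u(b) = (2*b)*(2*b) = 4*b²)
u(J(7)) - (-8*(-7)*2 - 1*7581) = 4*(-5)² - (-8*(-7)*2 - 1*7581) = 4*25 - (56*2 - 7581) = 100 - (112 - 7581) = 100 - 1*(-7469) = 100 + 7469 = 7569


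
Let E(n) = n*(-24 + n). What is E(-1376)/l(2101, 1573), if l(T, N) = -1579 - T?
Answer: -12040/23 ≈ -523.48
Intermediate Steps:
E(-1376)/l(2101, 1573) = (-1376*(-24 - 1376))/(-1579 - 1*2101) = (-1376*(-1400))/(-1579 - 2101) = 1926400/(-3680) = 1926400*(-1/3680) = -12040/23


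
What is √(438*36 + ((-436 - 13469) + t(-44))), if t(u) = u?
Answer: √1819 ≈ 42.650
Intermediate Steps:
√(438*36 + ((-436 - 13469) + t(-44))) = √(438*36 + ((-436 - 13469) - 44)) = √(15768 + (-13905 - 44)) = √(15768 - 13949) = √1819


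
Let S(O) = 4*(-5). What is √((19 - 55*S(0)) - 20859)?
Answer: 2*I*√4935 ≈ 140.5*I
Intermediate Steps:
S(O) = -20
√((19 - 55*S(0)) - 20859) = √((19 - 55*(-20)) - 20859) = √((19 + 1100) - 20859) = √(1119 - 20859) = √(-19740) = 2*I*√4935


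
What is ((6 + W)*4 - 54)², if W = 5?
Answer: 100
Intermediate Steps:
((6 + W)*4 - 54)² = ((6 + 5)*4 - 54)² = (11*4 - 54)² = (44 - 54)² = (-10)² = 100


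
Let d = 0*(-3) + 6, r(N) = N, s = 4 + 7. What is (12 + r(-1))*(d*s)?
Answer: 726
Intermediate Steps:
s = 11
d = 6 (d = 0 + 6 = 6)
(12 + r(-1))*(d*s) = (12 - 1)*(6*11) = 11*66 = 726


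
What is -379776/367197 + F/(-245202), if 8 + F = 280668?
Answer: -32696557462/15006239799 ≈ -2.1789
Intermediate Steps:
F = 280660 (F = -8 + 280668 = 280660)
-379776/367197 + F/(-245202) = -379776/367197 + 280660/(-245202) = -379776*1/367197 + 280660*(-1/245202) = -126592/122399 - 140330/122601 = -32696557462/15006239799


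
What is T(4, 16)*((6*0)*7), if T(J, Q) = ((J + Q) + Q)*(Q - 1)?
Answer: 0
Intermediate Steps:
T(J, Q) = (-1 + Q)*(J + 2*Q) (T(J, Q) = (J + 2*Q)*(-1 + Q) = (-1 + Q)*(J + 2*Q))
T(4, 16)*((6*0)*7) = (-1*4 - 2*16 + 2*16² + 4*16)*((6*0)*7) = (-4 - 32 + 2*256 + 64)*(0*7) = (-4 - 32 + 512 + 64)*0 = 540*0 = 0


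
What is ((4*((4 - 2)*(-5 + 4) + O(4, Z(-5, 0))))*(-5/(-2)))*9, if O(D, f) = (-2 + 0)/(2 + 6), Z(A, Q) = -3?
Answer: -405/2 ≈ -202.50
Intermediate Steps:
O(D, f) = -1/4 (O(D, f) = -2/8 = -2*1/8 = -1/4)
((4*((4 - 2)*(-5 + 4) + O(4, Z(-5, 0))))*(-5/(-2)))*9 = ((4*((4 - 2)*(-5 + 4) - 1/4))*(-5/(-2)))*9 = ((4*(2*(-1) - 1/4))*(-5*(-1/2)))*9 = ((4*(-2 - 1/4))*(5/2))*9 = ((4*(-9/4))*(5/2))*9 = -9*5/2*9 = -45/2*9 = -405/2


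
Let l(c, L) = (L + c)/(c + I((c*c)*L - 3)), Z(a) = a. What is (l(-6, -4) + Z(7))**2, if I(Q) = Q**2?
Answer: 22864766521/466689609 ≈ 48.994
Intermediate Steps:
l(c, L) = (L + c)/(c + (-3 + L*c**2)**2) (l(c, L) = (L + c)/(c + ((c*c)*L - 3)**2) = (L + c)/(c + (c**2*L - 3)**2) = (L + c)/(c + (L*c**2 - 3)**2) = (L + c)/(c + (-3 + L*c**2)**2))
(l(-6, -4) + Z(7))**2 = ((-4 - 6)/(-6 + (-3 - 4*(-6)**2)**2) + 7)**2 = (-10/(-6 + (-3 - 4*36)**2) + 7)**2 = (-10/(-6 + (-3 - 144)**2) + 7)**2 = (-10/(-6 + (-147)**2) + 7)**2 = (-10/(-6 + 21609) + 7)**2 = (-10/21603 + 7)**2 = (151211/21603)**2 = 22864766521/466689609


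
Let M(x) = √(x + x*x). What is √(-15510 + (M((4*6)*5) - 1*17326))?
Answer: √(-32836 + 22*√30) ≈ 180.87*I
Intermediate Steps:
M(x) = √(x + x²)
√(-15510 + (M((4*6)*5) - 1*17326)) = √(-15510 + (√(((4*6)*5)*(1 + (4*6)*5)) - 1*17326)) = √(-15510 + (√((24*5)*(1 + 24*5)) - 17326)) = √(-15510 + (√(120*(1 + 120)) - 17326)) = √(-15510 + (√(120*121) - 17326)) = √(-15510 + (√14520 - 17326)) = √(-15510 + (22*√30 - 17326)) = √(-15510 + (-17326 + 22*√30)) = √(-32836 + 22*√30)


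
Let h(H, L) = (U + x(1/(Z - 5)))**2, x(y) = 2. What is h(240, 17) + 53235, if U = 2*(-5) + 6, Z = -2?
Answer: 53239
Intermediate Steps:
U = -4 (U = -10 + 6 = -4)
h(H, L) = 4 (h(H, L) = (-4 + 2)**2 = (-2)**2 = 4)
h(240, 17) + 53235 = 4 + 53235 = 53239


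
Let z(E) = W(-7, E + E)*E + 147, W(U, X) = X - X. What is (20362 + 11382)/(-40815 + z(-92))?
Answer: -7936/10167 ≈ -0.78056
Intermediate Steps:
W(U, X) = 0
z(E) = 147 (z(E) = 0*E + 147 = 0 + 147 = 147)
(20362 + 11382)/(-40815 + z(-92)) = (20362 + 11382)/(-40815 + 147) = 31744/(-40668) = 31744*(-1/40668) = -7936/10167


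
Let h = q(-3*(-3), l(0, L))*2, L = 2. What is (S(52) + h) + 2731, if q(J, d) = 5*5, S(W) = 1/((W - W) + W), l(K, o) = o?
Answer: 144613/52 ≈ 2781.0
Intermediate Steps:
S(W) = 1/W (S(W) = 1/(0 + W) = 1/W)
q(J, d) = 25
h = 50 (h = 25*2 = 50)
(S(52) + h) + 2731 = (1/52 + 50) + 2731 = 2601/52 + 2731 = 144613/52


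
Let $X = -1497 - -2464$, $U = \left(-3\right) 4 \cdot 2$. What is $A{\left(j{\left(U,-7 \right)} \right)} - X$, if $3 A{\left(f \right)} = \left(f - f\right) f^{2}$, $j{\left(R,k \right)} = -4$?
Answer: $-967$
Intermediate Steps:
$U = -24$ ($U = \left(-12\right) 2 = -24$)
$A{\left(f \right)} = 0$ ($A{\left(f \right)} = \frac{\left(f - f\right) f^{2}}{3} = \frac{0 f^{2}}{3} = \frac{1}{3} \cdot 0 = 0$)
$X = 967$ ($X = -1497 + 2464 = 967$)
$A{\left(j{\left(U,-7 \right)} \right)} - X = 0 - 967 = -967$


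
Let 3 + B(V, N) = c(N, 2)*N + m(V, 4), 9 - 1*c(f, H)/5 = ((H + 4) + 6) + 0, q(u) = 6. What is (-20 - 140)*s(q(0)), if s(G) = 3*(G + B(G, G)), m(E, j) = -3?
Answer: 43200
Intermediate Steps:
c(f, H) = -5 - 5*H (c(f, H) = 45 - 5*(((H + 4) + 6) + 0) = 45 - 5*(((4 + H) + 6) + 0) = 45 - 5*((10 + H) + 0) = 45 - 5*(10 + H) = 45 + (-50 - 5*H) = -5 - 5*H)
B(V, N) = -6 - 15*N (B(V, N) = -3 + ((-5 - 5*2)*N - 3) = -3 + ((-5 - 10)*N - 3) = -3 + (-15*N - 3) = -3 + (-3 - 15*N) = -6 - 15*N)
s(G) = -18 - 42*G (s(G) = 3*(G + (-6 - 15*G)) = 3*(-6 - 14*G) = -18 - 42*G)
(-20 - 140)*s(q(0)) = (-20 - 140)*(-18 - 42*6) = -160*(-18 - 252) = -160*(-270) = 43200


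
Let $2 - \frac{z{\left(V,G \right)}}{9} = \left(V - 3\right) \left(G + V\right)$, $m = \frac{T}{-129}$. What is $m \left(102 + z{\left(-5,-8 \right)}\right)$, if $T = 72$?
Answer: $\frac{19584}{43} \approx 455.44$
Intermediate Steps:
$m = - \frac{24}{43}$ ($m = \frac{72}{-129} = 72 \left(- \frac{1}{129}\right) = - \frac{24}{43} \approx -0.55814$)
$z{\left(V,G \right)} = 18 - 9 \left(-3 + V\right) \left(G + V\right)$ ($z{\left(V,G \right)} = 18 - 9 \left(V - 3\right) \left(G + V\right) = 18 - 9 \left(-3 + V\right) \left(G + V\right)$)
$m \left(102 + z{\left(-5,-8 \right)}\right) = - \frac{24 \left(102 + \left(18 - 9 \left(-5\right)^{2} + 27 \left(-8\right) + 27 \left(-5\right) - \left(-72\right) \left(-5\right)\right)\right)}{43} = - \frac{24 \left(102 - 918\right)}{43} = \left(- \frac{24}{43}\right) \left(-816\right) = \frac{19584}{43}$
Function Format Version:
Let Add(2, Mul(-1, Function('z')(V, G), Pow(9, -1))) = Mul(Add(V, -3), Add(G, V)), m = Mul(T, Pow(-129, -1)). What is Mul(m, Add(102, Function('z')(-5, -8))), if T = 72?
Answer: Rational(19584, 43) ≈ 455.44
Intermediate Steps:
m = Rational(-24, 43) (m = Mul(72, Pow(-129, -1)) = Mul(72, Rational(-1, 129)) = Rational(-24, 43) ≈ -0.55814)
Function('z')(V, G) = Add(18, Mul(-9, Add(-3, V), Add(G, V))) (Function('z')(V, G) = Add(18, Mul(-9, Mul(Add(V, -3), Add(G, V)))) = Add(18, Mul(-9, Mul(Add(-3, V), Add(G, V)))) = Add(18, Mul(-9, Add(-3, V), Add(G, V))))
Mul(m, Add(102, Function('z')(-5, -8))) = Mul(Rational(-24, 43), Add(102, Add(18, Mul(-9, Pow(-5, 2)), Mul(27, -8), Mul(27, -5), Mul(-9, -8, -5)))) = Mul(Rational(-24, 43), Add(102, Add(18, Mul(-9, 25), -216, -135, -360))) = Mul(Rational(-24, 43), Add(102, Add(18, -225, -216, -135, -360))) = Mul(Rational(-24, 43), Add(102, -918)) = Mul(Rational(-24, 43), -816) = Rational(19584, 43)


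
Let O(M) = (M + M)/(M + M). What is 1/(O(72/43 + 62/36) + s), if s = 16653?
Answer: 1/16654 ≈ 6.0046e-5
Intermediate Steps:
O(M) = 1 (O(M) = (2*M)/((2*M)) = (2*M)*(1/(2*M)) = 1)
1/(O(72/43 + 62/36) + s) = 1/(1 + 16653) = 1/16654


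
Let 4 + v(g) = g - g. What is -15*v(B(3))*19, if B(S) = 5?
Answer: 1140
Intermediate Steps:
v(g) = -4 (v(g) = -4 + (g - g) = -4 + 0 = -4)
-15*v(B(3))*19 = -15*(-4)*19 = 60*19 = 1140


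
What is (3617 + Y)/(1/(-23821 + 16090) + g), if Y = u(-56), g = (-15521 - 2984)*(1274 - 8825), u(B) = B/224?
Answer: 111844377/4321049329616 ≈ 2.5884e-5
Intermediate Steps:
u(B) = B/224 (u(B) = B*(1/224) = B/224)
g = 139731255 (g = -18505*(-7551) = 139731255)
Y = -1/4 (Y = (1/224)*(-56) = -1/4 ≈ -0.25000)
(3617 + Y)/(1/(-23821 + 16090) + g) = (3617 - 1/4)/(1/(-23821 + 16090) + 139731255) = 14467/(4*(1/(-7731) + 139731255)) = 14467/(4*(-1/7731 + 139731255)) = 14467/(4*(1080262332404/7731)) = (14467/4)*(7731/1080262332404) = 111844377/4321049329616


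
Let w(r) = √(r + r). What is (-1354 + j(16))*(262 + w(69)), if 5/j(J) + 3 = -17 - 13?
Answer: -11707994/33 - 44687*√138/33 ≈ -3.7070e+5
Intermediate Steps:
w(r) = √2*√r (w(r) = √(2*r) = √2*√r)
j(J) = -5/33 (j(J) = 5/(-3 + (-17 - 13)) = 5/(-3 - 30) = 5/(-33) = 5*(-1/33) = -5/33)
(-1354 + j(16))*(262 + w(69)) = (-1354 - 5/33)*(262 + √2*√69) = -44687*(262 + √138)/33 = -11707994/33 - 44687*√138/33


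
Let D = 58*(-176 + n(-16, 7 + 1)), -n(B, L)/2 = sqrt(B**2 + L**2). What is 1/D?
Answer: -11/107648 + sqrt(5)/107648 ≈ -8.1413e-5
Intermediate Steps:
n(B, L) = -2*sqrt(B**2 + L**2)
D = -10208 - 928*sqrt(5) (D = 58*(-176 - 2*sqrt((-16)**2 + (7 + 1)**2)) = 58*(-176 - 2*sqrt(256 + 8**2)) = 58*(-176 - 2*sqrt(256 + 64)) = 58*(-176 - 16*sqrt(5)) = -10208 - 928*sqrt(5) ≈ -12283.)
1/D = 1/(-10208 - 928*sqrt(5))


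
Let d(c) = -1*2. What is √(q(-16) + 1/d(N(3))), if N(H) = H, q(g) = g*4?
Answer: I*√258/2 ≈ 8.0312*I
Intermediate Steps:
q(g) = 4*g
d(c) = -2
√(q(-16) + 1/d(N(3))) = √(4*(-16) + 1/(-2)) = √(-64 - ½) = √(-129/2) = I*√258/2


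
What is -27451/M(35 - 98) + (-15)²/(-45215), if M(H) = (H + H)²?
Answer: -248953813/143566668 ≈ -1.7341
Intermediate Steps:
M(H) = 4*H² (M(H) = (2*H)² = 4*H²)
-27451/M(35 - 98) + (-15)²/(-45215) = -27451*1/(4*(35 - 98)²) + (-15)²/(-45215) = -27451/(4*(-63)²) + 225*(-1/45215) = -27451/(4*3969) - 45/9043 = -27451/15876 - 45/9043 = -248953813/143566668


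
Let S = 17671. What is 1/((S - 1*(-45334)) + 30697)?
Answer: 1/93702 ≈ 1.0672e-5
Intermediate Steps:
1/((S - 1*(-45334)) + 30697) = 1/((17671 - 1*(-45334)) + 30697) = 1/((17671 + 45334) + 30697) = 1/(63005 + 30697) = 1/93702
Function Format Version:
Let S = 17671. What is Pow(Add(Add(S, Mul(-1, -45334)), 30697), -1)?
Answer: Rational(1, 93702) ≈ 1.0672e-5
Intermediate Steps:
Pow(Add(Add(S, Mul(-1, -45334)), 30697), -1) = Pow(Add(Add(17671, Mul(-1, -45334)), 30697), -1) = Pow(Add(Add(17671, 45334), 30697), -1) = Pow(Add(63005, 30697), -1) = Pow(93702, -1) = Rational(1, 93702)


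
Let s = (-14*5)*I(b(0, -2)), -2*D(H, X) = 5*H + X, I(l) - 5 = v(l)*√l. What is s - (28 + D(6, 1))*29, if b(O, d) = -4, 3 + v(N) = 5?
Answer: -1425/2 - 280*I ≈ -712.5 - 280.0*I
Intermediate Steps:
v(N) = 2 (v(N) = -3 + 5 = 2)
I(l) = 5 + 2*√l
D(H, X) = -5*H/2 - X/2 (D(H, X) = -(5*H + X)/2 = -(X + 5*H)/2 = -5*H/2 - X/2)
s = -350 - 280*I (s = (-14*5)*(5 + 2*√(-4)) = -70*(5 + 2*(2*I)) = -70*(5 + 4*I) = -350 - 280*I ≈ -350.0 - 280.0*I)
s - (28 + D(6, 1))*29 = (-350 - 280*I) - (28 + (-5/2*6 - ½*1))*29 = (-350 - 280*I) - (28 + (-15 - ½))*29 = (-350 - 280*I) - (28 - 31/2)*29 = (-350 - 280*I) - 25*29/2 = (-350 - 280*I) - 1*725/2 = (-350 - 280*I) - 725/2 = -1425/2 - 280*I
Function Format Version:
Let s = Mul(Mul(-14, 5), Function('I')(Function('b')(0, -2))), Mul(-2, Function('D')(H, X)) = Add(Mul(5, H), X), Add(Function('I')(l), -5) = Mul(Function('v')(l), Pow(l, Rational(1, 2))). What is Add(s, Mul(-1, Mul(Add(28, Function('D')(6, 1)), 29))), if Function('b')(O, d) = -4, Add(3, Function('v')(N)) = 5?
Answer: Add(Rational(-1425, 2), Mul(-280, I)) ≈ Add(-712.50, Mul(-280.00, I))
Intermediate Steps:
Function('v')(N) = 2 (Function('v')(N) = Add(-3, 5) = 2)
Function('I')(l) = Add(5, Mul(2, Pow(l, Rational(1, 2))))
Function('D')(H, X) = Add(Mul(Rational(-5, 2), H), Mul(Rational(-1, 2), X)) (Function('D')(H, X) = Mul(Rational(-1, 2), Add(Mul(5, H), X)) = Mul(Rational(-1, 2), Add(X, Mul(5, H))) = Add(Mul(Rational(-5, 2), H), Mul(Rational(-1, 2), X)))
s = Add(-350, Mul(-280, I)) (s = Mul(Mul(-14, 5), Add(5, Mul(2, Pow(-4, Rational(1, 2))))) = Mul(-70, Add(5, Mul(2, Mul(2, I)))) = Mul(-70, Add(5, Mul(4, I))) = Add(-350, Mul(-280, I)) ≈ Add(-350.00, Mul(-280.00, I)))
Add(s, Mul(-1, Mul(Add(28, Function('D')(6, 1)), 29))) = Add(Add(-350, Mul(-280, I)), Mul(-1, Mul(Add(28, Add(Mul(Rational(-5, 2), 6), Mul(Rational(-1, 2), 1))), 29))) = Add(Add(-350, Mul(-280, I)), Mul(-1, Mul(Add(28, Add(-15, Rational(-1, 2))), 29))) = Add(Add(-350, Mul(-280, I)), Mul(-1, Mul(Add(28, Rational(-31, 2)), 29))) = Add(Add(-350, Mul(-280, I)), Mul(-1, Mul(Rational(25, 2), 29))) = Add(Add(-350, Mul(-280, I)), Mul(-1, Rational(725, 2))) = Add(Add(-350, Mul(-280, I)), Rational(-725, 2)) = Add(Rational(-1425, 2), Mul(-280, I))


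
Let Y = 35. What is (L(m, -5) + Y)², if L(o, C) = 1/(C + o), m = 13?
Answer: 78961/64 ≈ 1233.8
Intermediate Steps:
(L(m, -5) + Y)² = (1/(-5 + 13) + 35)² = (1/8 + 35)² = (⅛ + 35)² = (281/8)² = 78961/64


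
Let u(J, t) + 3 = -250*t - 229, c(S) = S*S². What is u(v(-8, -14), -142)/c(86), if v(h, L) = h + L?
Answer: 8817/159014 ≈ 0.055448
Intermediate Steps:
v(h, L) = L + h
c(S) = S³
u(J, t) = -232 - 250*t (u(J, t) = -3 + (-250*t - 229) = -3 + (-229 - 250*t) = -232 - 250*t)
u(v(-8, -14), -142)/c(86) = (-232 - 250*(-142))/(86³) = (-232 + 35500)/636056 = 35268*(1/636056) = 8817/159014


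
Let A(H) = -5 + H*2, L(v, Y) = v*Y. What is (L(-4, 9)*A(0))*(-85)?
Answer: -15300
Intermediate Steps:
L(v, Y) = Y*v
A(H) = -5 + 2*H
(L(-4, 9)*A(0))*(-85) = ((9*(-4))*(-5 + 2*0))*(-85) = -36*(-5 + 0)*(-85) = -36*(-5)*(-85) = 180*(-85) = -15300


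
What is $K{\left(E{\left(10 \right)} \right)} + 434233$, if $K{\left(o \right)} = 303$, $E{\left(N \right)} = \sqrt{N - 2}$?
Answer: $434536$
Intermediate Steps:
$E{\left(N \right)} = \sqrt{-2 + N}$
$K{\left(E{\left(10 \right)} \right)} + 434233 = 303 + 434233 = 434536$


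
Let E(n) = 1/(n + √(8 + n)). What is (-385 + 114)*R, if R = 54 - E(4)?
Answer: -14363 - 271*√3/2 ≈ -14598.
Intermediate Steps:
R = 54 - 1/(4 + 2*√3) (R = 54 - 1/(4 + √(8 + 4)) = 54 - 1/(4 + √12) = 54 - 1/(4 + 2*√3) ≈ 53.866)
(-385 + 114)*R = (-385 + 114)*(53 + √3/2) = -271*(53 + √3/2) = -14363 - 271*√3/2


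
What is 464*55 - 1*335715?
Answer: -310195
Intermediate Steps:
464*55 - 1*335715 = 25520 - 335715 = -310195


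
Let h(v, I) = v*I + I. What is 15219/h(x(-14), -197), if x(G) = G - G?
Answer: -15219/197 ≈ -77.254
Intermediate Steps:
x(G) = 0
h(v, I) = I + I*v (h(v, I) = I*v + I = I + I*v)
15219/h(x(-14), -197) = 15219/((-197*(1 + 0))) = 15219/((-197*1)) = 15219/(-197) = 15219*(-1/197) = -15219/197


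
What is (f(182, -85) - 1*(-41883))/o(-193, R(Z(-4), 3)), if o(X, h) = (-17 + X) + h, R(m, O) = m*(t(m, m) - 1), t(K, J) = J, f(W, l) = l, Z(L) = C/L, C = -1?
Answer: -668768/3363 ≈ -198.86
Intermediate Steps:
Z(L) = -1/L
R(m, O) = m*(-1 + m) (R(m, O) = m*(m - 1) = m*(-1 + m))
o(X, h) = -17 + X + h
(f(182, -85) - 1*(-41883))/o(-193, R(Z(-4), 3)) = (-85 - 1*(-41883))/(-17 - 193 + (-1/(-4))*(-1 - 1/(-4))) = (-85 + 41883)/(-17 - 193 + (-1*(-1/4))*(-1 - 1*(-1/4))) = 41798/(-17 - 193 + (-1 + 1/4)/4) = 41798/(-17 - 193 + (1/4)*(-3/4)) = 41798/(-17 - 193 - 3/16) = 41798/(-3363/16) = 41798*(-16/3363) = -668768/3363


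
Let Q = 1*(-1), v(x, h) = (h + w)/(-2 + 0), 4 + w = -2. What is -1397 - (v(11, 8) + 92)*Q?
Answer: -1306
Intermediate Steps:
w = -6 (w = -4 - 2 = -6)
v(x, h) = 3 - h/2 (v(x, h) = (h - 6)/(-2 + 0) = (-6 + h)/(-2) = (-6 + h)*(-½) = 3 - h/2)
Q = -1
-1397 - (v(11, 8) + 92)*Q = -1397 - ((3 - ½*8) + 92)*(-1) = -1397 - ((3 - 4) + 92)*(-1) = -1397 - (-1 + 92)*(-1) = -1397 - 91*(-1) = -1397 - 1*(-91) = -1397 + 91 = -1306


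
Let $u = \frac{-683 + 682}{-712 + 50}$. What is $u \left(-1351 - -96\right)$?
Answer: $- \frac{1255}{662} \approx -1.8958$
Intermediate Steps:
$u = \frac{1}{662}$ ($u = - \frac{1}{-662} = \left(-1\right) \left(- \frac{1}{662}\right) = \frac{1}{662} \approx 0.0015106$)
$u \left(-1351 - -96\right) = \frac{-1351 - -96}{662} = \frac{-1351 + 96}{662} = \frac{1}{662} \left(-1255\right) = - \frac{1255}{662}$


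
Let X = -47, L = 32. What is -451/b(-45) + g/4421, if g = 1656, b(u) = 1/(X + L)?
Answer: 29909721/4421 ≈ 6765.4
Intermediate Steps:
b(u) = -1/15 (b(u) = 1/(-47 + 32) = 1/(-15) = -1/15)
-451/b(-45) + g/4421 = -451/(-1/15) + 1656/4421 = -451*(-15) + 1656*(1/4421) = 6765 + 1656/4421 = 29909721/4421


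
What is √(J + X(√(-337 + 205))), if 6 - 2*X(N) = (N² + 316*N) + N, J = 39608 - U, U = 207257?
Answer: √(-167580 - 317*I*√33) ≈ 2.224 - 409.37*I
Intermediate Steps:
J = -167649 (J = 39608 - 1*207257 = 39608 - 207257 = -167649)
X(N) = 3 - 317*N/2 - N²/2 (X(N) = 3 - ((N² + 316*N) + N)/2 = 3 - (N² + 317*N)/2 = 3 + (-317*N/2 - N²/2) = 3 - 317*N/2 - N²/2)
√(J + X(√(-337 + 205))) = √(-167649 + (3 - 317*√(-337 + 205)/2 - (√(-337 + 205))²/2)) = √(-167649 + (3 - 317*I*√33 - (√(-132))²/2)) = √(-167649 + (3 - 317*I*√33 - (2*I*√33)²/2)) = √(-167649 + (3 - 317*I*√33 - ½*(-132))) = √(-167649 + (3 - 317*I*√33 + 66)) = √(-167649 + (69 - 317*I*√33)) = √(-167580 - 317*I*√33)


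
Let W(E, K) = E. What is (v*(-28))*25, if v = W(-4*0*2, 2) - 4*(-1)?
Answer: -2800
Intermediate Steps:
v = 4 (v = -4*0*2 - 4*(-1) = 0*2 + 4 = 0 + 4 = 4)
(v*(-28))*25 = (4*(-28))*25 = -112*25 = -2800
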